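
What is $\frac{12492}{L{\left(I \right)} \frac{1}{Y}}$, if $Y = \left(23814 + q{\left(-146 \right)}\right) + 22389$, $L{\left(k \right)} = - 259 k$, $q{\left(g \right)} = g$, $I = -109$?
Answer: $\frac{575344044}{28231} \approx 20380.0$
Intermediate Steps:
$Y = 46057$ ($Y = \left(23814 - 146\right) + 22389 = 23668 + 22389 = 46057$)
$\frac{12492}{L{\left(I \right)} \frac{1}{Y}} = \frac{12492}{\left(-259\right) \left(-109\right) \frac{1}{46057}} = \frac{12492}{28231 \cdot \frac{1}{46057}} = \frac{12492}{\frac{28231}{46057}} = 12492 \cdot \frac{46057}{28231} = \frac{575344044}{28231}$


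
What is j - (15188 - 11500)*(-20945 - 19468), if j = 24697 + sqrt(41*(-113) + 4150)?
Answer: 149067841 + I*sqrt(483) ≈ 1.4907e+8 + 21.977*I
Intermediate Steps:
j = 24697 + I*sqrt(483) (j = 24697 + sqrt(-4633 + 4150) = 24697 + sqrt(-483) = 24697 + I*sqrt(483) ≈ 24697.0 + 21.977*I)
j - (15188 - 11500)*(-20945 - 19468) = (24697 + I*sqrt(483)) - (15188 - 11500)*(-20945 - 19468) = (24697 + I*sqrt(483)) - 3688*(-40413) = (24697 + I*sqrt(483)) - 1*(-149043144) = (24697 + I*sqrt(483)) + 149043144 = 149067841 + I*sqrt(483)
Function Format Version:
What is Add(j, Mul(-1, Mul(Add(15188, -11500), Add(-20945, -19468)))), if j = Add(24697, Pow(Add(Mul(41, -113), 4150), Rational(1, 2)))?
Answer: Add(149067841, Mul(I, Pow(483, Rational(1, 2)))) ≈ Add(1.4907e+8, Mul(21.977, I))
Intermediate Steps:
j = Add(24697, Mul(I, Pow(483, Rational(1, 2)))) (j = Add(24697, Pow(Add(-4633, 4150), Rational(1, 2))) = Add(24697, Pow(-483, Rational(1, 2))) = Add(24697, Mul(I, Pow(483, Rational(1, 2)))) ≈ Add(24697., Mul(21.977, I)))
Add(j, Mul(-1, Mul(Add(15188, -11500), Add(-20945, -19468)))) = Add(Add(24697, Mul(I, Pow(483, Rational(1, 2)))), Mul(-1, Mul(Add(15188, -11500), Add(-20945, -19468)))) = Add(Add(24697, Mul(I, Pow(483, Rational(1, 2)))), Mul(-1, Mul(3688, -40413))) = Add(Add(24697, Mul(I, Pow(483, Rational(1, 2)))), Mul(-1, -149043144)) = Add(Add(24697, Mul(I, Pow(483, Rational(1, 2)))), 149043144) = Add(149067841, Mul(I, Pow(483, Rational(1, 2))))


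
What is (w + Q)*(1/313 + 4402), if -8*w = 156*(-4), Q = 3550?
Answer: 4998756356/313 ≈ 1.5970e+7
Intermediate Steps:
w = 78 (w = -39*(-4)/2 = -⅛*(-624) = 78)
(w + Q)*(1/313 + 4402) = (78 + 3550)*(1/313 + 4402) = 3628*(1/313 + 4402) = 3628*(1377827/313) = 4998756356/313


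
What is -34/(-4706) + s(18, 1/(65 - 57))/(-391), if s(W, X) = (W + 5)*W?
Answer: -42065/40001 ≈ -1.0516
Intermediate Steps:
s(W, X) = W*(5 + W) (s(W, X) = (5 + W)*W = W*(5 + W))
-34/(-4706) + s(18, 1/(65 - 57))/(-391) = -34/(-4706) + (18*(5 + 18))/(-391) = -34*(-1/4706) + (18*23)*(-1/391) = 17/2353 + 414*(-1/391) = 17/2353 - 18/17 = -42065/40001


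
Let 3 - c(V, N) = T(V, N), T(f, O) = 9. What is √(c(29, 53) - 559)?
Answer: I*√565 ≈ 23.77*I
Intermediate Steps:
c(V, N) = -6 (c(V, N) = 3 - 1*9 = 3 - 9 = -6)
√(c(29, 53) - 559) = √(-6 - 559) = √(-565) = I*√565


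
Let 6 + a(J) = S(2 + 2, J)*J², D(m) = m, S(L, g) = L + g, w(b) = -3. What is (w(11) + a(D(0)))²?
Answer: 81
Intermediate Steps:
a(J) = -6 + J²*(4 + J) (a(J) = -6 + ((2 + 2) + J)*J² = -6 + (4 + J)*J² = -6 + J²*(4 + J))
(w(11) + a(D(0)))² = (-3 + (-6 + 0²*(4 + 0)))² = (-3 + (-6 + 0*4))² = (-3 + (-6 + 0))² = (-3 - 6)² = (-9)² = 81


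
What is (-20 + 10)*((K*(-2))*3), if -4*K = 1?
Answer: -15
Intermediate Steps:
K = -¼ (K = -¼*1 = -¼ ≈ -0.25000)
(-20 + 10)*((K*(-2))*3) = (-20 + 10)*(-¼*(-2)*3) = -5*3 = -10*3/2 = -15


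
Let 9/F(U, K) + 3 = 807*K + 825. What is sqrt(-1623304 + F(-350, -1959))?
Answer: I*sqrt(450320324039449027)/526697 ≈ 1274.1*I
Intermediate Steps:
F(U, K) = 9/(822 + 807*K) (F(U, K) = 9/(-3 + (807*K + 825)) = 9/(-3 + (825 + 807*K)) = 9/(822 + 807*K))
sqrt(-1623304 + F(-350, -1959)) = sqrt(-1623304 + 3/(274 + 269*(-1959))) = sqrt(-1623304 + 3/(274 - 526971)) = sqrt(-1623304 + 3/(-526697)) = sqrt(-1623304 + 3*(-1/526697)) = sqrt(-1623304 - 3/526697) = sqrt(-854989346891/526697) = I*sqrt(450320324039449027)/526697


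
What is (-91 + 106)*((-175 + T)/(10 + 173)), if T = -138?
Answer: -1565/61 ≈ -25.656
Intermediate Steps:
(-91 + 106)*((-175 + T)/(10 + 173)) = (-91 + 106)*((-175 - 138)/(10 + 173)) = 15*(-313/183) = -1565/61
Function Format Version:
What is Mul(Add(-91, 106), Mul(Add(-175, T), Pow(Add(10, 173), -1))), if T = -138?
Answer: Rational(-1565, 61) ≈ -25.656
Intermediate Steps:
Mul(Add(-91, 106), Mul(Add(-175, T), Pow(Add(10, 173), -1))) = Mul(Add(-91, 106), Mul(Add(-175, -138), Pow(Add(10, 173), -1))) = Mul(15, Mul(-313, Pow(183, -1))) = Mul(15, Mul(-313, Rational(1, 183))) = Mul(15, Rational(-313, 183)) = Rational(-1565, 61)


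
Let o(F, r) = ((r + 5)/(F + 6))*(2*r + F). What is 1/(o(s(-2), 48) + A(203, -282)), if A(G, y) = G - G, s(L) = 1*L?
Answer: 2/2491 ≈ 0.00080289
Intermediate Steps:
s(L) = L
A(G, y) = 0
o(F, r) = (5 + r)*(F + 2*r)/(6 + F) (o(F, r) = ((5 + r)/(6 + F))*(F + 2*r) = (5 + r)*(F + 2*r)/(6 + F))
1/(o(s(-2), 48) + A(203, -282)) = 1/((2*48² + 5*(-2) + 10*48 - 2*48)/(6 - 2) + 0) = 1/((2*2304 - 10 + 480 - 96)/4 + 0) = 1/((4608 - 10 + 480 - 96)/4 + 0) = 1/((¼)*4982 + 0) = 1/(2491/2 + 0) = 1/(2491/2) = 2/2491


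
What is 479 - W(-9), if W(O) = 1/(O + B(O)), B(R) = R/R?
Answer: 3833/8 ≈ 479.13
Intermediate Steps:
B(R) = 1
W(O) = 1/(1 + O) (W(O) = 1/(O + 1) = 1/(1 + O))
479 - W(-9) = 479 - 1/(1 - 9) = 479 - 1/(-8) = 479 - 1*(-⅛) = 479 + ⅛ = 3833/8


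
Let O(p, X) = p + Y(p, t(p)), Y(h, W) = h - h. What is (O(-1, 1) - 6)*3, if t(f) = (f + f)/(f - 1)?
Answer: -21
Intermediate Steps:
t(f) = 2*f/(-1 + f) (t(f) = (2*f)/(-1 + f) = 2*f/(-1 + f))
Y(h, W) = 0
O(p, X) = p (O(p, X) = p + 0 = p)
(O(-1, 1) - 6)*3 = (-1 - 6)*3 = -7*3 = -21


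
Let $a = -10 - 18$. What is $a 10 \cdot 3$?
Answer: $-840$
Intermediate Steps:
$a = -28$
$a 10 \cdot 3 = \left(-28\right) 10 \cdot 3 = \left(-280\right) 3 = -840$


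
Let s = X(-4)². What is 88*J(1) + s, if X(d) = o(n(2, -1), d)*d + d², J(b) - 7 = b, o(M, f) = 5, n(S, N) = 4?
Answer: 720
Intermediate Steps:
J(b) = 7 + b
X(d) = d² + 5*d (X(d) = 5*d + d² = d² + 5*d)
s = 16 (s = (-4*(5 - 4))² = (-4*1)² = (-4)² = 16)
88*J(1) + s = 88*(7 + 1) + 16 = 88*8 + 16 = 704 + 16 = 720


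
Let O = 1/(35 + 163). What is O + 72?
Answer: 14257/198 ≈ 72.005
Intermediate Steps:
O = 1/198 ≈ 0.0050505
O + 72 = 1/198 + 72 = 14257/198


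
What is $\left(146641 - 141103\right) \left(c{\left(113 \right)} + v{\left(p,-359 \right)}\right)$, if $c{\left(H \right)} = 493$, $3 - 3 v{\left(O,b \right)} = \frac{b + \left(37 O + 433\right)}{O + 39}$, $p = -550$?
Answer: $\frac{1360549996}{511} \approx 2.6625 \cdot 10^{6}$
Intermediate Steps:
$v{\left(O,b \right)} = 1 - \frac{433 + b + 37 O}{3 \left(39 + O\right)}$ ($v{\left(O,b \right)} = 1 - \frac{\left(b + \left(37 O + 433\right)\right) \frac{1}{O + 39}}{3} = 1 - \frac{\left(b + \left(433 + 37 O\right)\right) \frac{1}{39 + O}}{3} = 1 - \frac{\left(433 + b + 37 O\right) \frac{1}{39 + O}}{3} = 1 - \frac{\frac{1}{39 + O} \left(433 + b + 37 O\right)}{3} = 1 - \frac{433 + b + 37 O}{3 \left(39 + O\right)}$)
$\left(146641 - 141103\right) \left(c{\left(113 \right)} + v{\left(p,-359 \right)}\right) = \left(146641 - 141103\right) \left(493 + \frac{-316 - -359 - -18700}{3 \left(39 - 550\right)}\right) = 5538 \left(493 + \frac{-316 + 359 + 18700}{3 \left(-511\right)}\right) = 5538 \left(493 + \frac{1}{3} \left(- \frac{1}{511}\right) 18743\right) = 5538 \left(493 - \frac{18743}{1533}\right) = 5538 \cdot \frac{737026}{1533} = \frac{1360549996}{511}$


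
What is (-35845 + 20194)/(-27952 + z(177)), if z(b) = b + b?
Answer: 15651/27598 ≈ 0.56711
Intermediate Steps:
z(b) = 2*b
(-35845 + 20194)/(-27952 + z(177)) = (-35845 + 20194)/(-27952 + 2*177) = -15651/(-27952 + 354) = -15651/(-27598) = -15651*(-1/27598) = 15651/27598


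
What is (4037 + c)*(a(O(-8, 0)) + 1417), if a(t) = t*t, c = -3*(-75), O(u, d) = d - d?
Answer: 6039254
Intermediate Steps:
O(u, d) = 0
c = 225
a(t) = t²
(4037 + c)*(a(O(-8, 0)) + 1417) = (4037 + 225)*(0² + 1417) = 4262*(0 + 1417) = 4262*1417 = 6039254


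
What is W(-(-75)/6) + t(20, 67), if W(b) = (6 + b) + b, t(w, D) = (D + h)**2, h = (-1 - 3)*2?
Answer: 3512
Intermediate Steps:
h = -8 (h = -4*2 = -8)
t(w, D) = (-8 + D)**2 (t(w, D) = (D - 8)**2 = (-8 + D)**2)
W(b) = 6 + 2*b
W(-(-75)/6) + t(20, 67) = (6 + 2*(-(-75)/6)) + (-8 + 67)**2 = (6 + 2*(-(-75)/6)) + 59**2 = (6 + 2*(-15*(-5/6))) + 3481 = (6 + 2*(25/2)) + 3481 = (6 + 25) + 3481 = 31 + 3481 = 3512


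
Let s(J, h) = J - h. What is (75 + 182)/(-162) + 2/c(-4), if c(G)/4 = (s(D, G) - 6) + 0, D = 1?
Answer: -169/81 ≈ -2.0864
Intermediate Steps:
c(G) = -20 - 4*G (c(G) = 4*(((1 - G) - 6) + 0) = 4*((-5 - G) + 0) = 4*(-5 - G) = -20 - 4*G)
(75 + 182)/(-162) + 2/c(-4) = (75 + 182)/(-162) + 2/(-20 - 4*(-4)) = 257*(-1/162) + 2/(-20 + 16) = -257/162 + 2/(-4) = -257/162 + 2*(-¼) = -257/162 - ½ = -169/81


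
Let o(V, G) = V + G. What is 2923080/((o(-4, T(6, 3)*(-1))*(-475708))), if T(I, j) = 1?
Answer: 146154/118927 ≈ 1.2289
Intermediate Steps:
o(V, G) = G + V
2923080/((o(-4, T(6, 3)*(-1))*(-475708))) = 2923080/(((1*(-1) - 4)*(-475708))) = 2923080/(((-1 - 4)*(-475708))) = 2923080/((-5*(-475708))) = 2923080/2378540 = 2923080*(1/2378540) = 146154/118927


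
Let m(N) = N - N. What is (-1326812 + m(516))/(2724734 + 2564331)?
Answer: -1326812/5289065 ≈ -0.25086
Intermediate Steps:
m(N) = 0
(-1326812 + m(516))/(2724734 + 2564331) = (-1326812 + 0)/(2724734 + 2564331) = -1326812/5289065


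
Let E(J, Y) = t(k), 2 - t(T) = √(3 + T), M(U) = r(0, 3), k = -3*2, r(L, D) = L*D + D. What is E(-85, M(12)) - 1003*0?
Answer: 2 - I*√3 ≈ 2.0 - 1.732*I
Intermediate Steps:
r(L, D) = D + D*L (r(L, D) = D*L + D = D + D*L)
k = -6
M(U) = 3 (M(U) = 3*(1 + 0) = 3*1 = 3)
t(T) = 2 - √(3 + T)
E(J, Y) = 2 - I*√3 (E(J, Y) = 2 - √(3 - 6) = 2 - √(-3) = 2 - I*√3)
E(-85, M(12)) - 1003*0 = (2 - I*√3) - 1003*0 = (2 - I*√3) - 1*0 = (2 - I*√3) + 0 = 2 - I*√3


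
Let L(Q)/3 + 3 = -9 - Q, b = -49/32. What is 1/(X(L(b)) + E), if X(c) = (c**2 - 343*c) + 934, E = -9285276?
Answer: -1024/9495125303 ≈ -1.0784e-7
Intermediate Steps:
b = -49/32 (b = -49*1/32 = -49/32 ≈ -1.5313)
L(Q) = -36 - 3*Q (L(Q) = -9 + 3*(-9 - Q) = -9 + (-27 - 3*Q) = -36 - 3*Q)
X(c) = 934 + c**2 - 343*c
1/(X(L(b)) + E) = 1/((934 + (-36 - 3*(-49/32))**2 - 343*(-36 - 3*(-49/32))) - 9285276) = 1/((934 + (-36 + 147/32)**2 - 343*(-36 + 147/32)) - 9285276) = 1/((934 + (-1005/32)**2 - 343*(-1005/32)) - 9285276) = 1/((934 + 1010025/1024 + 344715/32) - 9285276) = 1/(12997321/1024 - 9285276) = 1/(-9495125303/1024) = -1024/9495125303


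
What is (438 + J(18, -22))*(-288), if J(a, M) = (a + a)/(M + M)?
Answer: -1384992/11 ≈ -1.2591e+5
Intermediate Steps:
J(a, M) = a/M (J(a, M) = (2*a)/((2*M)) = (2*a)*(1/(2*M)) = a/M)
(438 + J(18, -22))*(-288) = (438 + 18/(-22))*(-288) = (438 + 18*(-1/22))*(-288) = (438 - 9/11)*(-288) = (4809/11)*(-288) = -1384992/11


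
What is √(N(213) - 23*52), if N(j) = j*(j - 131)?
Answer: √16270 ≈ 127.55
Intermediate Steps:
N(j) = j*(-131 + j)
√(N(213) - 23*52) = √(213*(-131 + 213) - 23*52) = √(213*82 - 1196) = √(17466 - 1196) = √16270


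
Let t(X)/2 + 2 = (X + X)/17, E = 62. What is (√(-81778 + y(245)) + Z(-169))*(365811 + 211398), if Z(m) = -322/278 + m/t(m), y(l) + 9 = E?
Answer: 53788759889/34472 + 2886045*I*√3269 ≈ 1.5604e+6 + 1.6501e+8*I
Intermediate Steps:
t(X) = -4 + 4*X/17 (t(X) = -4 + 2*((X + X)/17) = -4 + 2*((2*X)*(1/17)) = -4 + 2*(2*X/17) = -4 + 4*X/17)
y(l) = 53 (y(l) = -9 + 62 = 53)
Z(m) = -161/139 + m/(-4 + 4*m/17) (Z(m) = -322/278 + m/(-4 + 4*m/17) = -322*1/278 + m/(-4 + 4*m/17) = -161/139 + m/(-4 + 4*m/17))
(√(-81778 + y(245)) + Z(-169))*(365811 + 211398) = (√(-81778 + 53) + (10948 + 1719*(-169))/(556*(-17 - 169)))*(365811 + 211398) = (√(-81725) + (1/556)*(10948 - 290511)/(-186))*577209 = (5*I*√3269 + (1/556)*(-1/186)*(-279563))*577209 = (5*I*√3269 + 279563/103416)*577209 = (279563/103416 + 5*I*√3269)*577209 = 53788759889/34472 + 2886045*I*√3269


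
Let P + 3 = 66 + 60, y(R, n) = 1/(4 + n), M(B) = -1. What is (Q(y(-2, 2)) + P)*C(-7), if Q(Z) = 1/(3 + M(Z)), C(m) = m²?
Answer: 12103/2 ≈ 6051.5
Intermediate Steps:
Q(Z) = ½ (Q(Z) = 1/(3 - 1) = 1/2 = ½)
P = 123 (P = -3 + (66 + 60) = -3 + 126 = 123)
(Q(y(-2, 2)) + P)*C(-7) = (½ + 123)*(-7)² = (247/2)*49 = 12103/2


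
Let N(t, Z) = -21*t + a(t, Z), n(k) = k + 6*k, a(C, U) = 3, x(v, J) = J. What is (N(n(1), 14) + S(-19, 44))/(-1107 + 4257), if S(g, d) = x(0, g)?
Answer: -163/3150 ≈ -0.051746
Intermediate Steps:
S(g, d) = g
n(k) = 7*k
N(t, Z) = 3 - 21*t (N(t, Z) = -21*t + 3 = 3 - 21*t)
(N(n(1), 14) + S(-19, 44))/(-1107 + 4257) = ((3 - 147) - 19)/(-1107 + 4257) = ((3 - 21*7) - 19)/3150 = ((3 - 147) - 19)*(1/3150) = (-144 - 19)*(1/3150) = -163*1/3150 = -163/3150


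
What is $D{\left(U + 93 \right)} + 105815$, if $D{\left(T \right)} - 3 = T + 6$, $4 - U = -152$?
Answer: $106073$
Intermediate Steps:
$U = 156$ ($U = 4 - -152 = 4 + 152 = 156$)
$D{\left(T \right)} = 9 + T$ ($D{\left(T \right)} = 3 + \left(T + 6\right) = 3 + \left(6 + T\right) = 9 + T$)
$D{\left(U + 93 \right)} + 105815 = \left(9 + \left(156 + 93\right)\right) + 105815 = \left(9 + 249\right) + 105815 = 258 + 105815 = 106073$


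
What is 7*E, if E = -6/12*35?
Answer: -245/2 ≈ -122.50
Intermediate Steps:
E = -35/2 (E = -6*1/12*35 = -½*35 = -35/2 ≈ -17.500)
7*E = 7*(-35/2) = -245/2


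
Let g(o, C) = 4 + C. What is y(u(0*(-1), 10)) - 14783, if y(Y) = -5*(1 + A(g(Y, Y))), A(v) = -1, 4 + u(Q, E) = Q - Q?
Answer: -14783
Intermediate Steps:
u(Q, E) = -4 (u(Q, E) = -4 + (Q - Q) = -4 + 0 = -4)
y(Y) = 0 (y(Y) = -5*(1 - 1) = -5*0 = 0)
y(u(0*(-1), 10)) - 14783 = 0 - 14783 = -14783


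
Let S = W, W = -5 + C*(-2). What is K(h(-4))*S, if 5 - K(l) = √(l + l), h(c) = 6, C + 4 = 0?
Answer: 15 - 6*√3 ≈ 4.6077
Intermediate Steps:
C = -4 (C = -4 + 0 = -4)
W = 3 (W = -5 - 4*(-2) = -5 + 8 = 3)
K(l) = 5 - √2*√l (K(l) = 5 - √(l + l) = 5 - √(2*l) = 5 - √2*√l)
S = 3
K(h(-4))*S = (5 - √2*√6)*3 = (5 - 2*√3)*3 = 15 - 6*√3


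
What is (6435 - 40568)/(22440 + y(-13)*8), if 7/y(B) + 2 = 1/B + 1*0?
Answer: -921591/605152 ≈ -1.5229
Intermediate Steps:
y(B) = 7/(-2 + 1/B) (y(B) = 7/(-2 + (1/B + 1*0)) = 7/(-2 + (1/B + 0)) = 7/(-2 + 1/B))
(6435 - 40568)/(22440 + y(-13)*8) = (6435 - 40568)/(22440 - 7*(-13)/(-1 + 2*(-13))*8) = -34133/(22440 - 7*(-13)/(-1 - 26)*8) = -34133/(22440 - 7*(-13)/(-27)*8) = -34133/(22440 - 7*(-13)*(-1/27)*8) = -34133/(22440 - 91/27*8) = -34133/(22440 - 728/27) = -34133/605152/27 = -34133*27/605152 = -921591/605152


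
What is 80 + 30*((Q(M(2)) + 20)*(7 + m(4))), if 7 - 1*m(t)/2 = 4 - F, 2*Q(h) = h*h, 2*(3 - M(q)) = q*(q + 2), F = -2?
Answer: 5615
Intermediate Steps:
M(q) = 3 - q*(2 + q)/2 (M(q) = 3 - q*(q + 2)/2 = 3 - q*(2 + q)/2)
Q(h) = h²/2 (Q(h) = (h*h)/2 = h²/2)
m(t) = 2 (m(t) = 14 - 2*(4 - 1*(-2)) = 14 - 2*(4 + 2) = 14 - 2*6 = 14 - 12 = 2)
80 + 30*((Q(M(2)) + 20)*(7 + m(4))) = 80 + 30*(((3 - 1*2 - ½*2²)²/2 + 20)*(7 + 2)) = 80 + 30*(((3 - 2 - ½*4)²/2 + 20)*9) = 80 + 30*(((3 - 2 - 2)²/2 + 20)*9) = 80 + 30*(((½)*(-1)² + 20)*9) = 80 + 30*(((½)*1 + 20)*9) = 80 + 30*((½ + 20)*9) = 80 + 30*((41/2)*9) = 80 + 30*(369/2) = 80 + 5535 = 5615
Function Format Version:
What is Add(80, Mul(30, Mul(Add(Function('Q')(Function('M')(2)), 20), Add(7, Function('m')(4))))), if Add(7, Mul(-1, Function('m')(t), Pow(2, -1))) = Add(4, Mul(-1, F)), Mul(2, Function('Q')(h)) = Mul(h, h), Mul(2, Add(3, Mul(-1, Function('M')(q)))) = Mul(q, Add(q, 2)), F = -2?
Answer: 5615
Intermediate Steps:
Function('M')(q) = Add(3, Mul(Rational(-1, 2), q, Add(2, q))) (Function('M')(q) = Add(3, Mul(Rational(-1, 2), Mul(q, Add(q, 2)))) = Add(3, Mul(Rational(-1, 2), Mul(q, Add(2, q)))) = Add(3, Mul(Rational(-1, 2), q, Add(2, q))))
Function('Q')(h) = Mul(Rational(1, 2), Pow(h, 2)) (Function('Q')(h) = Mul(Rational(1, 2), Mul(h, h)) = Mul(Rational(1, 2), Pow(h, 2)))
Function('m')(t) = 2 (Function('m')(t) = Add(14, Mul(-2, Add(4, Mul(-1, -2)))) = Add(14, Mul(-2, Add(4, 2))) = Add(14, Mul(-2, 6)) = Add(14, -12) = 2)
Add(80, Mul(30, Mul(Add(Function('Q')(Function('M')(2)), 20), Add(7, Function('m')(4))))) = Add(80, Mul(30, Mul(Add(Mul(Rational(1, 2), Pow(Add(3, Mul(-1, 2), Mul(Rational(-1, 2), Pow(2, 2))), 2)), 20), Add(7, 2)))) = Add(80, Mul(30, Mul(Add(Mul(Rational(1, 2), Pow(Add(3, -2, Mul(Rational(-1, 2), 4)), 2)), 20), 9))) = Add(80, Mul(30, Mul(Add(Mul(Rational(1, 2), Pow(Add(3, -2, -2), 2)), 20), 9))) = Add(80, Mul(30, Mul(Add(Mul(Rational(1, 2), Pow(-1, 2)), 20), 9))) = Add(80, Mul(30, Mul(Add(Mul(Rational(1, 2), 1), 20), 9))) = Add(80, Mul(30, Mul(Add(Rational(1, 2), 20), 9))) = Add(80, Mul(30, Mul(Rational(41, 2), 9))) = Add(80, Mul(30, Rational(369, 2))) = Add(80, 5535) = 5615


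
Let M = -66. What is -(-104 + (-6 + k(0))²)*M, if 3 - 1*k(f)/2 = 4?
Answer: -2640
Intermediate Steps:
k(f) = -2 (k(f) = 6 - 2*4 = 6 - 8 = -2)
-(-104 + (-6 + k(0))²)*M = -(-104 + (-6 - 2)²)*(-66) = -(-104 + (-8)²)*(-66) = -(-104 + 64)*(-66) = -(-40)*(-66) = -1*2640 = -2640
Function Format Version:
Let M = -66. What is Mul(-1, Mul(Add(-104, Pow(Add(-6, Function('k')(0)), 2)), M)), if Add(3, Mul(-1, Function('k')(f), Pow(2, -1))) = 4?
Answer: -2640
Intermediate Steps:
Function('k')(f) = -2 (Function('k')(f) = Add(6, Mul(-2, 4)) = Add(6, -8) = -2)
Mul(-1, Mul(Add(-104, Pow(Add(-6, Function('k')(0)), 2)), M)) = Mul(-1, Mul(Add(-104, Pow(Add(-6, -2), 2)), -66)) = Mul(-1, Mul(Add(-104, Pow(-8, 2)), -66)) = Mul(-1, Mul(Add(-104, 64), -66)) = Mul(-1, Mul(-40, -66)) = Mul(-1, 2640) = -2640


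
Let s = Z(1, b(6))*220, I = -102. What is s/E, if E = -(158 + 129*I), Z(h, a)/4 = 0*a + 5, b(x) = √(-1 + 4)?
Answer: 22/65 ≈ 0.33846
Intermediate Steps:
b(x) = √3
Z(h, a) = 20 (Z(h, a) = 4*(0*a + 5) = 4*(0 + 5) = 4*5 = 20)
s = 4400 (s = 20*220 = 4400)
E = 13000 (E = -(158 + 129*(-102)) = -(158 - 13158) = -1*(-13000) = 13000)
s/E = 4400/13000 = 4400*(1/13000) = 22/65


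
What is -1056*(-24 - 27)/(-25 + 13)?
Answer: -4488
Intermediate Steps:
-1056*(-24 - 27)/(-25 + 13) = -(-53856)/(-12) = -(-53856)*(-1)/12 = -1056*17/4 = -4488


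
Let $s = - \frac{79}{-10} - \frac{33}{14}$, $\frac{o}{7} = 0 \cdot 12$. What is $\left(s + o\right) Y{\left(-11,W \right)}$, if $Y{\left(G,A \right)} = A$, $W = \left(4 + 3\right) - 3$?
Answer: $\frac{776}{35} \approx 22.171$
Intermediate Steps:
$o = 0$ ($o = 7 \cdot 0 \cdot 12 = 7 \cdot 0 = 0$)
$W = 4$ ($W = 7 - 3 = 4$)
$s = \frac{194}{35}$ ($s = \left(-79\right) \left(- \frac{1}{10}\right) - \frac{33}{14} = \frac{79}{10} - \frac{33}{14} = \frac{194}{35} \approx 5.5429$)
$\left(s + o\right) Y{\left(-11,W \right)} = \left(\frac{194}{35} + 0\right) 4 = \frac{194}{35} \cdot 4 = \frac{776}{35}$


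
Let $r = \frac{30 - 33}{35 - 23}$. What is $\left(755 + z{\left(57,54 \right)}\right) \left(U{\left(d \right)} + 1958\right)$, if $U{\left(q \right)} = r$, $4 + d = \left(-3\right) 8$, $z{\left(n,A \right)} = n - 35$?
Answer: $\frac{6084687}{4} \approx 1.5212 \cdot 10^{6}$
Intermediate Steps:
$z{\left(n,A \right)} = -35 + n$ ($z{\left(n,A \right)} = n - 35 = -35 + n$)
$d = -28$ ($d = -4 - 24 = -28$)
$r = - \frac{1}{4}$ ($r = - \frac{3}{12} = \left(-3\right) \frac{1}{12} = - \frac{1}{4} \approx -0.25$)
$U{\left(q \right)} = - \frac{1}{4}$
$\left(755 + z{\left(57,54 \right)}\right) \left(U{\left(d \right)} + 1958\right) = \left(755 + \left(-35 + 57\right)\right) \left(- \frac{1}{4} + 1958\right) = \left(755 + 22\right) \frac{7831}{4} = 777 \cdot \frac{7831}{4} = \frac{6084687}{4}$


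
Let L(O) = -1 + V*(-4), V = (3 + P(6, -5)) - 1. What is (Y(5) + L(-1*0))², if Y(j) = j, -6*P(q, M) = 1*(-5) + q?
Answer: 100/9 ≈ 11.111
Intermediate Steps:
P(q, M) = ⅚ - q/6 (P(q, M) = -(1*(-5) + q)/6 = -(-5 + q)/6 = ⅚ - q/6)
V = 11/6 (V = (3 + (⅚ - ⅙*6)) - 1 = (3 + (⅚ - 1)) - 1 = (3 - ⅙) - 1 = 17/6 - 1 = 11/6 ≈ 1.8333)
L(O) = -25/3 (L(O) = -1 + (11/6)*(-4) = -1 - 22/3 = -25/3)
(Y(5) + L(-1*0))² = (5 - 25/3)² = (-10/3)² = 100/9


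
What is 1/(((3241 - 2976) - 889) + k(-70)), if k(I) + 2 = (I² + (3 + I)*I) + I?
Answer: 1/8894 ≈ 0.00011244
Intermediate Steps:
k(I) = -2 + I + I² + I*(3 + I) (k(I) = -2 + ((I² + (3 + I)*I) + I) = -2 + ((I² + I*(3 + I)) + I) = -2 + (I + I² + I*(3 + I)) = -2 + I + I² + I*(3 + I))
1/(((3241 - 2976) - 889) + k(-70)) = 1/(((3241 - 2976) - 889) + (-2 + 2*(-70)² + 4*(-70))) = 1/((265 - 889) + (-2 + 2*4900 - 280)) = 1/(-624 + (-2 + 9800 - 280)) = 1/(-624 + 9518) = 1/8894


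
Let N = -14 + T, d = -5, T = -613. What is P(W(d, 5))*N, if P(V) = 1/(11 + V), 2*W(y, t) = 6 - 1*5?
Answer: -1254/23 ≈ -54.522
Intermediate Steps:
W(y, t) = 1/2 (W(y, t) = (6 - 1*5)/2 = (6 - 5)/2 = (1/2)*1 = 1/2)
N = -627 (N = -14 - 613 = -627)
P(W(d, 5))*N = -627/(11 + 1/2) = -627/(23/2) = (2/23)*(-627) = -1254/23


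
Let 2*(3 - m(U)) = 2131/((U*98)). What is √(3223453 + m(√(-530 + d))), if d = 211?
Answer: √(64292332779136 + 679789*I*√319)/4466 ≈ 1795.4 + 0.00016953*I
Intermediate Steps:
m(U) = 3 - 2131/(196*U) (m(U) = 3 - 2131/(2*(U*98)) = 3 - 2131/(2*(98*U)) = 3 - 2131*1/(98*U)/2 = 3 - 2131/(196*U))
√(3223453 + m(√(-530 + d))) = √(3223453 + (3 - 2131/(196*√(-530 + 211)))) = √(3223453 + (3 - 2131*(-I*√319/319)/196)) = √(3223453 + (3 - (-2131)*I*√319/62524)) = √(3223453 + (3 + 2131*I*√319/62524)) = √(3223456 + 2131*I*√319/62524)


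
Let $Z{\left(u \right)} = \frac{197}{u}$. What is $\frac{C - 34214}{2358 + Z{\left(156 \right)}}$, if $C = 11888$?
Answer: $- \frac{3482856}{368045} \approx -9.4631$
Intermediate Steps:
$\frac{C - 34214}{2358 + Z{\left(156 \right)}} = \frac{11888 - 34214}{2358 + \frac{197}{156}} = - \frac{22326}{2358 + 197 \cdot \frac{1}{156}} = - \frac{22326}{2358 + \frac{197}{156}} = - \frac{22326}{\frac{368045}{156}} = \left(-22326\right) \frac{156}{368045} = - \frac{3482856}{368045}$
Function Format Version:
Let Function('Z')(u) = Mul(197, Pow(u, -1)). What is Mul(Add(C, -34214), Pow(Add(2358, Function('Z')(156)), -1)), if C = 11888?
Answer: Rational(-3482856, 368045) ≈ -9.4631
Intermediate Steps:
Mul(Add(C, -34214), Pow(Add(2358, Function('Z')(156)), -1)) = Mul(Add(11888, -34214), Pow(Add(2358, Mul(197, Pow(156, -1))), -1)) = Mul(-22326, Pow(Add(2358, Mul(197, Rational(1, 156))), -1)) = Mul(-22326, Pow(Add(2358, Rational(197, 156)), -1)) = Mul(-22326, Pow(Rational(368045, 156), -1)) = Mul(-22326, Rational(156, 368045)) = Rational(-3482856, 368045)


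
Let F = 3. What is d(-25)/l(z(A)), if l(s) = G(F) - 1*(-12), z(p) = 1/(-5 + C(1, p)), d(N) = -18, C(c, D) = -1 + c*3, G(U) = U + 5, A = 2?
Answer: -9/10 ≈ -0.90000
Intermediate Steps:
G(U) = 5 + U
C(c, D) = -1 + 3*c
z(p) = -⅓ (z(p) = 1/(-5 + (-1 + 3*1)) = 1/(-5 + (-1 + 3)) = 1/(-5 + 2) = 1/(-3) = -⅓)
l(s) = 20 (l(s) = (5 + 3) - 1*(-12) = 8 + 12 = 20)
d(-25)/l(z(A)) = -18/20 = -18*1/20 = -9/10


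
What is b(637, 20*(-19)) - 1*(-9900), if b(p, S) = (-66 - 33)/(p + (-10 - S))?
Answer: 9969201/1007 ≈ 9899.9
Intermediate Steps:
b(p, S) = -99/(-10 + p - S)
b(637, 20*(-19)) - 1*(-9900) = 99/(10 + 20*(-19) - 1*637) - 1*(-9900) = 99/(10 - 380 - 637) + 9900 = 99/(-1007) + 9900 = 99*(-1/1007) + 9900 = -99/1007 + 9900 = 9969201/1007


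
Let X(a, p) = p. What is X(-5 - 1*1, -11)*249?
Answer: -2739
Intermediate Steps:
X(-5 - 1*1, -11)*249 = -11*249 = -2739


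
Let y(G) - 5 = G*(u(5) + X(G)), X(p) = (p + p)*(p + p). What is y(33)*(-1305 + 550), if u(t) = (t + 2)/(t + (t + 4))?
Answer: -217091945/2 ≈ -1.0855e+8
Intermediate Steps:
X(p) = 4*p**2 (X(p) = (2*p)*(2*p) = 4*p**2)
u(t) = (2 + t)/(4 + 2*t) (u(t) = (2 + t)/(t + (4 + t)) = (2 + t)/(4 + 2*t))
y(G) = 5 + G*(1/2 + 4*G**2)
y(33)*(-1305 + 550) = (5 + (1/2)*33 + 4*33**3)*(-1305 + 550) = (5 + 33/2 + 4*35937)*(-755) = (5 + 33/2 + 143748)*(-755) = (287539/2)*(-755) = -217091945/2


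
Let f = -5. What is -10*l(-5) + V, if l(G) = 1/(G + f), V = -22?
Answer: -21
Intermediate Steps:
l(G) = 1/(-5 + G) (l(G) = 1/(G - 5) = 1/(-5 + G))
-10*l(-5) + V = -10/(-5 - 5) - 22 = -10/(-10) - 22 = -10*(-1/10) - 22 = 1 - 22 = -21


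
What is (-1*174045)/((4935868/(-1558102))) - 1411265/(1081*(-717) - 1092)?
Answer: 2147840495758885/39092527854 ≈ 54943.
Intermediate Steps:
(-1*174045)/((4935868/(-1558102))) - 1411265/(1081*(-717) - 1092) = -174045/(4935868*(-1/1558102)) - 1411265/(-775077 - 1092) = -174045/(-50366/15899) - 1411265/(-776169) = -174045*(-15899/50366) - 1411265*(-1/776169) = 2767141455/50366 + 1411265/776169 = 2147840495758885/39092527854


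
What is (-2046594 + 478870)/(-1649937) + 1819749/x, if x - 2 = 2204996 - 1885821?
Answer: 3502852648961/526621941849 ≈ 6.6516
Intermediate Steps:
x = 319177 (x = 2 + (2204996 - 1885821) = 2 + 319175 = 319177)
(-2046594 + 478870)/(-1649937) + 1819749/x = (-2046594 + 478870)/(-1649937) + 1819749/319177 = -1567724*(-1/1649937) + 1819749*(1/319177) = 1567724/1649937 + 1819749/319177 = 3502852648961/526621941849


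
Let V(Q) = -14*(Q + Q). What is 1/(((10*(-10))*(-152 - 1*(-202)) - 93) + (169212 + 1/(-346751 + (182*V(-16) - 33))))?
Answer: 265248/43532236511 ≈ 6.0931e-6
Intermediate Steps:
V(Q) = -28*Q
1/(((10*(-10))*(-152 - 1*(-202)) - 93) + (169212 + 1/(-346751 + (182*V(-16) - 33)))) = 1/(((10*(-10))*(-152 - 1*(-202)) - 93) + (169212 + 1/(-346751 + (182*(-28*(-16)) - 33)))) = 1/((-100*(-152 + 202) - 93) + (169212 + 1/(-346751 + (182*448 - 33)))) = 1/((-100*50 - 93) + (169212 + 1/(-346751 + (81536 - 33)))) = 1/((-5000 - 93) + (169212 + 1/(-346751 + 81503))) = 1/(-5093 + (169212 + 1/(-265248))) = 1/(-5093 + (169212 - 1/265248)) = 1/(-5093 + 44883144575/265248) = 1/(43532236511/265248) = 265248/43532236511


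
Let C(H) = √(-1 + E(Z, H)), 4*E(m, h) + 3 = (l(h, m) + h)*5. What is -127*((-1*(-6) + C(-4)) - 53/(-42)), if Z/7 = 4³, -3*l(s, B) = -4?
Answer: -38735/42 - 127*I*√183/6 ≈ -922.26 - 286.34*I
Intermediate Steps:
l(s, B) = 4/3 (l(s, B) = -⅓*(-4) = 4/3)
Z = 448 (Z = 7*4³ = 7*64 = 448)
E(m, h) = 11/12 + 5*h/4 (E(m, h) = -¾ + ((4/3 + h)*5)/4 = -¾ + (20/3 + 5*h)/4 = -¾ + (5/3 + 5*h/4) = 11/12 + 5*h/4)
C(H) = √(-1/12 + 5*H/4) (C(H) = √(-1 + (11/12 + 5*H/4)) = √(-1/12 + 5*H/4))
-127*((-1*(-6) + C(-4)) - 53/(-42)) = -127*((-1*(-6) + √(-3 + 45*(-4))/6) - 53/(-42)) = -127*((6 + √(-3 - 180)/6) - 53*(-1/42)) = -127*((6 + √(-183)/6) + 53/42) = -127*((6 + (I*√183)/6) + 53/42) = -127*((6 + I*√183/6) + 53/42) = -127*(305/42 + I*√183/6) = -38735/42 - 127*I*√183/6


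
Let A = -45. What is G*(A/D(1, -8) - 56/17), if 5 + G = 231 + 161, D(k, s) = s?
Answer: 122679/136 ≈ 902.05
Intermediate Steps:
G = 387 (G = -5 + (231 + 161) = -5 + 392 = 387)
G*(A/D(1, -8) - 56/17) = 387*(-45/(-8) - 56/17) = 387*(-45*(-1/8) - 56*1/17) = 387*(45/8 - 56/17) = 387*(317/136) = 122679/136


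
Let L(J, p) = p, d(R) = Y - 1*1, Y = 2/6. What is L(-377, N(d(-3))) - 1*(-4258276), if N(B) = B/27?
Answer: 344920354/81 ≈ 4.2583e+6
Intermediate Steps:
Y = ⅓ (Y = 2*(⅙) = ⅓ ≈ 0.33333)
d(R) = -⅔ (d(R) = ⅓ - 1*1 = ⅓ - 1 = -⅔)
N(B) = B/27 (N(B) = B*(1/27) = B/27)
L(-377, N(d(-3))) - 1*(-4258276) = (1/27)*(-⅔) - 1*(-4258276) = -2/81 + 4258276 = 344920354/81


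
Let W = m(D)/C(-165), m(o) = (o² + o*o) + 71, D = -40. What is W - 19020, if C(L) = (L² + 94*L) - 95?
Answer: -221009129/11620 ≈ -19020.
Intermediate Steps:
C(L) = -95 + L² + 94*L
m(o) = 71 + 2*o² (m(o) = (o² + o²) + 71 = 2*o² + 71 = 71 + 2*o²)
W = 3271/11620 (W = (71 + 2*(-40)²)/(-95 + (-165)² + 94*(-165)) = (71 + 2*1600)/(-95 + 27225 - 15510) = (71 + 3200)/11620 = 3271*(1/11620) = 3271/11620 ≈ 0.28150)
W - 19020 = 3271/11620 - 19020 = -221009129/11620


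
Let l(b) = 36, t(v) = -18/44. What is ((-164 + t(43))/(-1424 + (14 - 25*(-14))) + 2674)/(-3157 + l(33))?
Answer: -62361297/72781720 ≈ -0.85683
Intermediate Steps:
t(v) = -9/22 (t(v) = -18*1/44 = -9/22)
((-164 + t(43))/(-1424 + (14 - 25*(-14))) + 2674)/(-3157 + l(33)) = ((-164 - 9/22)/(-1424 + (14 - 25*(-14))) + 2674)/(-3157 + 36) = (-3617/(22*(-1424 + (14 + 350))) + 2674)/(-3121) = (-3617/(22*(-1424 + 364)) + 2674)*(-1/3121) = (-3617/22/(-1060) + 2674)*(-1/3121) = (-3617/22*(-1/1060) + 2674)*(-1/3121) = (3617/23320 + 2674)*(-1/3121) = (62361297/23320)*(-1/3121) = -62361297/72781720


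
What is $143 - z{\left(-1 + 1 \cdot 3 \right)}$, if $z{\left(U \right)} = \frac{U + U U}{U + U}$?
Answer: $\frac{283}{2} \approx 141.5$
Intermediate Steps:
$z{\left(U \right)} = \frac{U + U^{2}}{2 U}$
$143 - z{\left(-1 + 1 \cdot 3 \right)} = 143 - \left(\frac{1}{2} + \frac{-1 + 1 \cdot 3}{2}\right) = 143 - \left(\frac{1}{2} + \frac{-1 + 3}{2}\right) = 143 - \left(\frac{1}{2} + \frac{1}{2} \cdot 2\right) = 143 - \left(\frac{1}{2} + 1\right) = 143 - \frac{3}{2} = \frac{283}{2}$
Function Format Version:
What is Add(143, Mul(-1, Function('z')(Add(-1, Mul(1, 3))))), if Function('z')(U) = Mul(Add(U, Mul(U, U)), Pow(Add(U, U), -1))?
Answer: Rational(283, 2) ≈ 141.50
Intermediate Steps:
Function('z')(U) = Mul(Rational(1, 2), Pow(U, -1), Add(U, Pow(U, 2))) (Function('z')(U) = Mul(Add(U, Pow(U, 2)), Pow(Mul(2, U), -1)) = Mul(Add(U, Pow(U, 2)), Mul(Rational(1, 2), Pow(U, -1))) = Mul(Rational(1, 2), Pow(U, -1), Add(U, Pow(U, 2))))
Add(143, Mul(-1, Function('z')(Add(-1, Mul(1, 3))))) = Add(143, Mul(-1, Add(Rational(1, 2), Mul(Rational(1, 2), Add(-1, Mul(1, 3)))))) = Add(143, Mul(-1, Add(Rational(1, 2), Mul(Rational(1, 2), Add(-1, 3))))) = Add(143, Mul(-1, Add(Rational(1, 2), Mul(Rational(1, 2), 2)))) = Add(143, Mul(-1, Add(Rational(1, 2), 1))) = Add(143, Mul(-1, Rational(3, 2))) = Add(143, Rational(-3, 2)) = Rational(283, 2)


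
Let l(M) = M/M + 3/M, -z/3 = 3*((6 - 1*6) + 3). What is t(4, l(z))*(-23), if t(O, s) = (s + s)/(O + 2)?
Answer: -184/27 ≈ -6.8148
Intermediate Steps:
z = -27 (z = -9*((6 - 1*6) + 3) = -9*((6 - 6) + 3) = -9*(0 + 3) = -9*3 = -3*9 = -27)
l(M) = 1 + 3/M
t(O, s) = 2*s/(2 + O) (t(O, s) = (2*s)/(2 + O) = 2*s/(2 + O))
t(4, l(z))*(-23) = (2*((3 - 27)/(-27))/(2 + 4))*(-23) = (2*(-1/27*(-24))/6)*(-23) = (2*(8/9)*(1/6))*(-23) = (8/27)*(-23) = -184/27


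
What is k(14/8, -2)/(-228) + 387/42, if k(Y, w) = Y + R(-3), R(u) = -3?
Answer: 58859/6384 ≈ 9.2198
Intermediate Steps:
k(Y, w) = -3 + Y (k(Y, w) = Y - 3 = -3 + Y)
k(14/8, -2)/(-228) + 387/42 = (-3 + 14/8)/(-228) + 387/42 = (-3 + 14*(⅛))*(-1/228) + 387*(1/42) = (-3 + 7/4)*(-1/228) + 129/14 = -5/4*(-1/228) + 129/14 = 5/912 + 129/14 = 58859/6384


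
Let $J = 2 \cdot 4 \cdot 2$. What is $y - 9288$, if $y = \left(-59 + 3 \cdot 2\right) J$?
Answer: $-10136$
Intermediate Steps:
$J = 16$ ($J = 8 \cdot 2 = 16$)
$y = -848$ ($y = \left(-59 + 3 \cdot 2\right) 16 = \left(-59 + 6\right) 16 = \left(-53\right) 16 = -848$)
$y - 9288 = -848 - 9288 = -10136$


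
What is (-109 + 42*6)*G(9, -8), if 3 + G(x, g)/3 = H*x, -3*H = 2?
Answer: -3861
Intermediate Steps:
H = -2/3 (H = -1/3*2 = -2/3 ≈ -0.66667)
G(x, g) = -9 - 2*x (G(x, g) = -9 + 3*(-2*x/3) = -9 - 2*x)
(-109 + 42*6)*G(9, -8) = (-109 + 42*6)*(-9 - 2*9) = (-109 + 252)*(-9 - 18) = 143*(-27) = -3861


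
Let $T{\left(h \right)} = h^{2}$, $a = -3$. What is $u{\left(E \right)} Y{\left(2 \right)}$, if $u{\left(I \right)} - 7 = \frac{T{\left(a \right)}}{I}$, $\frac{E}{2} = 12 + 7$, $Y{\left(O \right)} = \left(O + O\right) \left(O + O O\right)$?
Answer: $\frac{3300}{19} \approx 173.68$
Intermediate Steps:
$Y{\left(O \right)} = 2 O \left(O + O^{2}\right)$
$E = 38$ ($E = 2 \left(12 + 7\right) = 2 \cdot 19 = 38$)
$u{\left(I \right)} = 7 + \frac{9}{I}$ ($u{\left(I \right)} = 7 + \frac{\left(-3\right)^{2}}{I} = 7 + \frac{9}{I}$)
$u{\left(E \right)} Y{\left(2 \right)} = \left(7 + \frac{9}{38}\right) 2 \cdot 2^{2} \left(1 + 2\right) = \left(7 + 9 \cdot \frac{1}{38}\right) 2 \cdot 4 \cdot 3 = \left(7 + \frac{9}{38}\right) 24 = \frac{275}{38} \cdot 24 = \frac{3300}{19}$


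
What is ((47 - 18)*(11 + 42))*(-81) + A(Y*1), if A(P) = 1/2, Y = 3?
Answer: -248993/2 ≈ -1.2450e+5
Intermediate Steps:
A(P) = ½
((47 - 18)*(11 + 42))*(-81) + A(Y*1) = ((47 - 18)*(11 + 42))*(-81) + ½ = (29*53)*(-81) + ½ = 1537*(-81) + ½ = -124497 + ½ = -248993/2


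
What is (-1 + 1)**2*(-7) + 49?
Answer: 49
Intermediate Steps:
(-1 + 1)**2*(-7) + 49 = 0**2*(-7) + 49 = 0*(-7) + 49 = 0 + 49 = 49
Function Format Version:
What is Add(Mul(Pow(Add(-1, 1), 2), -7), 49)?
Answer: 49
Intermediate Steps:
Add(Mul(Pow(Add(-1, 1), 2), -7), 49) = Add(Mul(Pow(0, 2), -7), 49) = Add(Mul(0, -7), 49) = Add(0, 49) = 49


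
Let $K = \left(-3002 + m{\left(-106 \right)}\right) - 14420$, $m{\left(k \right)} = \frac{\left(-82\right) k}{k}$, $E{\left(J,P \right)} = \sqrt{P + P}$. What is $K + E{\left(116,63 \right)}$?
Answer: $-17504 + 3 \sqrt{14} \approx -17493.0$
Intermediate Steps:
$E{\left(J,P \right)} = \sqrt{2} \sqrt{P}$ ($E{\left(J,P \right)} = \sqrt{2 P} = \sqrt{2} \sqrt{P}$)
$m{\left(k \right)} = -82$
$K = -17504$ ($K = \left(-3002 - 82\right) - 14420 = -3084 - 14420 = -17504$)
$K + E{\left(116,63 \right)} = -17504 + \sqrt{2} \sqrt{63} = -17504 + \sqrt{2} \cdot 3 \sqrt{7} = -17504 + 3 \sqrt{14}$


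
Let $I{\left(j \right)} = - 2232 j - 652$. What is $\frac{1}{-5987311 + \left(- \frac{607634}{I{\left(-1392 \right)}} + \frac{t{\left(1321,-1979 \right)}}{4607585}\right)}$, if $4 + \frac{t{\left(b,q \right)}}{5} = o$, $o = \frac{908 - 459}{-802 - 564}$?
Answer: $- \frac{488772026107603}{2926430224019253691451} \approx -1.6702 \cdot 10^{-7}$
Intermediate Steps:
$o = - \frac{449}{1366}$ ($o = \frac{449}{-1366} = 449 \left(- \frac{1}{1366}\right) = - \frac{449}{1366} \approx -0.3287$)
$t{\left(b,q \right)} = - \frac{29565}{1366}$ ($t{\left(b,q \right)} = -20 + 5 \left(- \frac{449}{1366}\right) = -20 - \frac{2245}{1366} = - \frac{29565}{1366}$)
$I{\left(j \right)} = -652 - 2232 j$
$\frac{1}{-5987311 + \left(- \frac{607634}{I{\left(-1392 \right)}} + \frac{t{\left(1321,-1979 \right)}}{4607585}\right)} = \frac{1}{-5987311 - \left(\frac{5913}{1258792222} + \frac{607634}{-652 - -3106944}\right)} = \frac{1}{-5987311 - \left(\frac{5913}{1258792222} + \frac{607634}{-652 + 3106944}\right)} = \frac{1}{-5987311 - \left(\frac{5913}{1258792222} + \frac{607634}{3106292}\right)} = \frac{1}{-5987311 - \frac{95612915065918}{488772026107603}} = \frac{1}{- \frac{2926430224019253691451}{488772026107603}} = - \frac{488772026107603}{2926430224019253691451}$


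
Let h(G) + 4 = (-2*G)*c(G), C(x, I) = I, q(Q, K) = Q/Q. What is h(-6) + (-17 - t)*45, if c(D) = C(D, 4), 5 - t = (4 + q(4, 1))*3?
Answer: -271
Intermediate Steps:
q(Q, K) = 1
t = -10 (t = 5 - (4 + 1)*3 = 5 - 5*3 = 5 - 1*15 = 5 - 15 = -10)
c(D) = 4
h(G) = -4 - 8*G (h(G) = -4 - 2*G*4 = -4 - 8*G)
h(-6) + (-17 - t)*45 = (-4 - 8*(-6)) + (-17 - 1*(-10))*45 = (-4 + 48) + (-17 + 10)*45 = 44 - 7*45 = 44 - 315 = -271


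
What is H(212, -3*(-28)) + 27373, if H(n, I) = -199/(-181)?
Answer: 4954712/181 ≈ 27374.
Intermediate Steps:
H(n, I) = 199/181 (H(n, I) = -199*(-1/181) = 199/181)
H(212, -3*(-28)) + 27373 = 199/181 + 27373 = 4954712/181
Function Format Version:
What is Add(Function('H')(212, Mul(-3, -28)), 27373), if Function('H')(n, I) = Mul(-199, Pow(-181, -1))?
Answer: Rational(4954712, 181) ≈ 27374.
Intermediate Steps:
Function('H')(n, I) = Rational(199, 181) (Function('H')(n, I) = Mul(-199, Rational(-1, 181)) = Rational(199, 181))
Add(Function('H')(212, Mul(-3, -28)), 27373) = Add(Rational(199, 181), 27373) = Rational(4954712, 181)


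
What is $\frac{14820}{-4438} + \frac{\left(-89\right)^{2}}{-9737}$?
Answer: $- \frac{1831181}{440947} \approx -4.1528$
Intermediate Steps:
$\frac{14820}{-4438} + \frac{\left(-89\right)^{2}}{-9737} = 14820 \left(- \frac{1}{4438}\right) + 7921 \left(- \frac{1}{9737}\right) = - \frac{7410}{2219} - \frac{7921}{9737} = - \frac{1831181}{440947}$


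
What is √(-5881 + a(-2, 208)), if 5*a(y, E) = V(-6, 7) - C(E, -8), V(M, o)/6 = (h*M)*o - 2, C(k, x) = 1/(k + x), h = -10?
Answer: 23*I*√101690/100 ≈ 73.344*I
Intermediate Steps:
V(M, o) = -12 - 60*M*o (V(M, o) = 6*((-10*M)*o - 2) = 6*(-10*M*o - 2) = 6*(-2 - 10*M*o) = -12 - 60*M*o)
a(y, E) = 2508/5 - 1/(5*(-8 + E)) (a(y, E) = ((-12 - 60*(-6)*7) - 1/(E - 8))/5 = ((-12 + 2520) - 1/(-8 + E))/5 = (2508 - 1/(-8 + E))/5 = 2508/5 - 1/(5*(-8 + E)))
√(-5881 + a(-2, 208)) = √(-5881 + (-20065 + 2508*208)/(5*(-8 + 208))) = √(-5881 + (⅕)*(-20065 + 521664)/200) = √(-5881 + (⅕)*(1/200)*501599) = √(-5881 + 501599/1000) = √(-5379401/1000) = 23*I*√101690/100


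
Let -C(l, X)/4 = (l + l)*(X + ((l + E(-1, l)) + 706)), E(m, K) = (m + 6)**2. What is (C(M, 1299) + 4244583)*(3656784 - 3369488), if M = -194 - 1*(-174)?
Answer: 1311846111168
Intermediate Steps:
M = -20 (M = -194 + 174 = -20)
E(m, K) = (6 + m)**2
C(l, X) = -8*l*(731 + X + l) (C(l, X) = -4*(l + l)*(X + ((l + (6 - 1)**2) + 706)) = -4*2*l*(X + ((l + 5**2) + 706)) = -4*2*l*(X + ((l + 25) + 706)) = -4*2*l*(X + ((25 + l) + 706)) = -4*2*l*(X + (731 + l)) = -4*2*l*(731 + X + l) = -8*l*(731 + X + l))
(C(M, 1299) + 4244583)*(3656784 - 3369488) = (-8*(-20)*(731 + 1299 - 20) + 4244583)*(3656784 - 3369488) = (-8*(-20)*2010 + 4244583)*287296 = (321600 + 4244583)*287296 = 4566183*287296 = 1311846111168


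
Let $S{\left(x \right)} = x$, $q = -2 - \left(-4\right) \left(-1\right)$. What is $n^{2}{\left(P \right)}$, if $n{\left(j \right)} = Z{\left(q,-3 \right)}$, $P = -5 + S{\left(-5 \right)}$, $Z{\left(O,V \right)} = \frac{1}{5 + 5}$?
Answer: $\frac{1}{100} \approx 0.01$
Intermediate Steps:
$q = -6$ ($q = -2 - 4 = -6$)
$Z{\left(O,V \right)} = \frac{1}{10}$
$P = -10$ ($P = -5 - 5 = -10$)
$n{\left(j \right)} = \frac{1}{10}$
$n^{2}{\left(P \right)} = \left(\frac{1}{10}\right)^{2} = \frac{1}{100}$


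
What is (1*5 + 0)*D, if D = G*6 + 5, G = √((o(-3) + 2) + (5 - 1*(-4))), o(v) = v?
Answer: 25 + 60*√2 ≈ 109.85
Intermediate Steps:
G = 2*√2 (G = √((-3 + 2) + (5 - 1*(-4))) = √(-1 + (5 + 4)) = √(-1 + 9) = √8 = 2*√2 ≈ 2.8284)
D = 5 + 12*√2 (D = (2*√2)*6 + 5 = 12*√2 + 5 = 5 + 12*√2 ≈ 21.971)
(1*5 + 0)*D = (1*5 + 0)*(5 + 12*√2) = (5 + 0)*(5 + 12*√2) = 5*(5 + 12*√2) = 25 + 60*√2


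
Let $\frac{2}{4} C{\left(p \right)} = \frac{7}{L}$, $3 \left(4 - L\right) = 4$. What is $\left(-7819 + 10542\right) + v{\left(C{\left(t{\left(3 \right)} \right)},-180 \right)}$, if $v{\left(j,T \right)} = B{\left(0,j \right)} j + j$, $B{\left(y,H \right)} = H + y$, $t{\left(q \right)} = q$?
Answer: $\frac{44093}{16} \approx 2755.8$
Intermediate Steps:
$L = \frac{8}{3}$ ($L = 4 - \frac{4}{3} = \frac{8}{3} \approx 2.6667$)
$C{\left(p \right)} = \frac{21}{4}$ ($C{\left(p \right)} = 2 \frac{7}{\frac{8}{3}} = 2 \cdot 7 \cdot \frac{3}{8} = 2 \cdot \frac{21}{8} = \frac{21}{4}$)
$v{\left(j,T \right)} = j + j^{2}$ ($v{\left(j,T \right)} = \left(j + 0\right) j + j = j j + j = j^{2} + j = j + j^{2}$)
$\left(-7819 + 10542\right) + v{\left(C{\left(t{\left(3 \right)} \right)},-180 \right)} = \left(-7819 + 10542\right) + \frac{21 \left(1 + \frac{21}{4}\right)}{4} = 2723 + \frac{21}{4} \cdot \frac{25}{4} = 2723 + \frac{525}{16} = \frac{44093}{16}$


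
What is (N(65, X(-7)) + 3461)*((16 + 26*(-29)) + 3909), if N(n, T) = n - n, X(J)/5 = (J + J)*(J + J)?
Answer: 10974831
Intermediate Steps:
X(J) = 20*J**2 (X(J) = 5*((J + J)*(J + J)) = 5*((2*J)*(2*J)) = 5*(4*J**2) = 20*J**2)
N(n, T) = 0
(N(65, X(-7)) + 3461)*((16 + 26*(-29)) + 3909) = (0 + 3461)*((16 + 26*(-29)) + 3909) = 3461*((16 - 754) + 3909) = 3461*(-738 + 3909) = 3461*3171 = 10974831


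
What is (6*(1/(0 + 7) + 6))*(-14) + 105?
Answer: -411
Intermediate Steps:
(6*(1/(0 + 7) + 6))*(-14) + 105 = (6*(1/7 + 6))*(-14) + 105 = (6*(⅐ + 6))*(-14) + 105 = (6*(43/7))*(-14) + 105 = (258/7)*(-14) + 105 = -516 + 105 = -411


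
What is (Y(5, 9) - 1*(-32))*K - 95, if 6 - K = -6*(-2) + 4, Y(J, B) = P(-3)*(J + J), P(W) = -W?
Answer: -715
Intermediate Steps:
Y(J, B) = 6*J (Y(J, B) = (-1*(-3))*(J + J) = 3*(2*J) = 6*J)
K = -10 (K = 6 - (-6*(-2) + 4) = 6 - (12 + 4) = 6 - 1*16 = 6 - 16 = -10)
(Y(5, 9) - 1*(-32))*K - 95 = (6*5 - 1*(-32))*(-10) - 95 = (30 + 32)*(-10) - 95 = 62*(-10) - 95 = -620 - 95 = -715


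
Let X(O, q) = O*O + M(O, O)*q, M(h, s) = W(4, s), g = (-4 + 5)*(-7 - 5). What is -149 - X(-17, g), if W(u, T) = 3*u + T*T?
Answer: 3174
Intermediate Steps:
g = -12 (g = 1*(-12) = -12)
W(u, T) = T² + 3*u (W(u, T) = 3*u + T² = T² + 3*u)
M(h, s) = 12 + s² (M(h, s) = s² + 3*4 = s² + 12 = 12 + s²)
X(O, q) = O² + q*(12 + O²) (X(O, q) = O*O + (12 + O²)*q = O² + q*(12 + O²))
-149 - X(-17, g) = -149 - ((-17)² - 12*(12 + (-17)²)) = -149 - (289 - 12*(12 + 289)) = -149 - (289 - 12*301) = -149 - (289 - 3612) = -149 - 1*(-3323) = -149 + 3323 = 3174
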